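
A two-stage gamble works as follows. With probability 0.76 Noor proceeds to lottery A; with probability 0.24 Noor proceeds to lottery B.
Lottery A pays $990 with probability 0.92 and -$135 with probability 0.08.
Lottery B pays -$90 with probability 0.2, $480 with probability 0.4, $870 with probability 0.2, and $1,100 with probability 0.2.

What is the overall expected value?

$820.32

EV(A) = 0.92 × 990 + 0.08 × (-135) = 910.8 − 10.8 = 900
EV(B) = 0.2 × (-90) + 0.4 × 480 + 0.2 × 870 + 0.2 × 1100 = -18 + 192 + 174 + 220 = 568
Overall = 0.76 × 900 + 0.24 × 568 = 684 + 136.32 = 820.32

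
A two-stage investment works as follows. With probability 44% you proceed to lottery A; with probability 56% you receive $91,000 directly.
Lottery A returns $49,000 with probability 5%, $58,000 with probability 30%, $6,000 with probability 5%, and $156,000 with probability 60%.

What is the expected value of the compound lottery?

$101,010

EV(A) = 0.05 × 49000 + 0.3 × 58000 + 0.05 × 6000 + 0.6 × 156000 = 2450 + 17400 + 300 + 93600 = 113750
Branch B: 91000 (certain)
Overall = 0.44 × 113750 + 0.56 × 91000 = 50050 + 50960 = 101010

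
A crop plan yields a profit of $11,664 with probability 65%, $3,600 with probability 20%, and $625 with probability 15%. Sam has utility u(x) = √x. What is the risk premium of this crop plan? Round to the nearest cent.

E[u] = 0.65·√11664 + 0.2·√3600 + 0.15·√625 = 0.65·108 + 0.2·60 + 0.15·25 = 85.95
CE = (85.95)² = 7387.4025
Risk premium = EV − CE = 8395.35 − 7387.4025 = 1007.9475

$1,007.95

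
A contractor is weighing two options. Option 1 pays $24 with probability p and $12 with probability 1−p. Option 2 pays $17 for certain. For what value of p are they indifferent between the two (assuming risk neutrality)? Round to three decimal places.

p·24 + (1−p)·12 = 17
12p + 12 = 17
p = (17 − 12) / 12

p = 0.417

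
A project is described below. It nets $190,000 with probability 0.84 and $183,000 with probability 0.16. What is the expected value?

$188,880

EV = 0.84 × 190000 + 0.16 × 183000 = 159600 + 29280 = 188880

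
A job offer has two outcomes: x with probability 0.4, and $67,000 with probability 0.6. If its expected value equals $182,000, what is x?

0.4·x + 0.6·67000 = 182000
0.4·x = 182000 − 40200 = 141800
x = 141800 / 0.4 = 354500

x = $354,500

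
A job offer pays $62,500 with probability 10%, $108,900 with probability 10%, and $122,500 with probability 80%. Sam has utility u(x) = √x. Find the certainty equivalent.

E[u] = 0.1·√62500 + 0.1·√108900 + 0.8·√122500 = 0.1·250 + 0.1·330 + 0.8·350 = 338
CE = (338)² = 114244

$114,244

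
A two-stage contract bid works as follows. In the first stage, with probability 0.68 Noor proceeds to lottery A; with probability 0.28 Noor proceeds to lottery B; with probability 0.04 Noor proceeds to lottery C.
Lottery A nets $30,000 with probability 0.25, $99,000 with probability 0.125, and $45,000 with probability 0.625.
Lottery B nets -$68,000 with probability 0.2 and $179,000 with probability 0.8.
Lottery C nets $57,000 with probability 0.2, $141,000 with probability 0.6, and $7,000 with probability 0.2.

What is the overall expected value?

$72,824

EV(A) = 0.25 × 30000 + 0.125 × 99000 + 0.625 × 45000 = 7500 + 12375 + 28125 = 48000
EV(B) = 0.2 × (-68000) + 0.8 × 179000 = -13600 + 143200 = 129600
EV(C) = 0.2 × 57000 + 0.6 × 141000 + 0.2 × 7000 = 11400 + 84600 + 1400 = 97400
Overall = 0.68 × 48000 + 0.28 × 129600 + 0.04 × 97400 = 32640 + 36288 + 3896 = 72824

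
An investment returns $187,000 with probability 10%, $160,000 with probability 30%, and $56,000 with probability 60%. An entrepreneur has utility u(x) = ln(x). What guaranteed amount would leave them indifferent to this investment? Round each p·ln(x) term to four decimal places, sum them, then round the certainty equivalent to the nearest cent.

E[u] = 0.1·ln(187000) + 0.3·ln(160000) + 0.6·ln(56000) = 1.2139 + 3.5949 + 6.5599 = 11.3687
CE = e^11.3687 ≈ 86569.25

$86,569.25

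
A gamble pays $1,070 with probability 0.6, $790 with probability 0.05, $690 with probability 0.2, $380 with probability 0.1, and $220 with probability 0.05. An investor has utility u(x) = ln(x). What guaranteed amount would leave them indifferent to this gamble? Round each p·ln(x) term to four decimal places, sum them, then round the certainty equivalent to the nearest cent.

E[u] = 0.6·ln(1070) + 0.05·ln(790) + 0.2·ln(690) + 0.1·ln(380) + 0.05·ln(220) = 4.1852 + 0.3336 + 1.3073 + 0.5940 + 0.2697 = 6.6898
CE = e^6.6898 ≈ 804.16

$804.16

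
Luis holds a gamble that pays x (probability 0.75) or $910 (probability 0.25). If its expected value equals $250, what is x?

0.75·x + 0.25·910 = 250
0.75·x = 250 − 227.5 = 22.5
x = 22.5 / 0.75 = 30

x = $30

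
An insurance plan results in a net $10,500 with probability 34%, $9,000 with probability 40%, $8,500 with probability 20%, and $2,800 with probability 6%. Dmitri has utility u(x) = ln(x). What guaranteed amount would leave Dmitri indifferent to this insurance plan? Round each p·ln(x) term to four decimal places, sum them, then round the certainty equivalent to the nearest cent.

$8,742.05

E[u] = 0.34·ln(10500) + 0.4·ln(9000) + 0.2·ln(8500) + 0.06·ln(2800) = 3.1481 + 3.6420 + 1.8096 + 0.4762 = 9.0759
CE = e^9.0759 ≈ 8742.05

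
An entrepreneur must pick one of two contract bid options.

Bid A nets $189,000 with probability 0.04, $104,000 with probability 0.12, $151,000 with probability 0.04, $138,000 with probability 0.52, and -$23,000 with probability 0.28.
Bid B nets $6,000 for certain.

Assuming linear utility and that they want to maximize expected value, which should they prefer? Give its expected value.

Bid A = 0.04 × 189000 + 0.12 × 104000 + 0.04 × 151000 + 0.52 × 138000 + 0.28 × (-23000) = 7560 + 12480 + 6040 + 71760 − 6440 = 91400
Bid B: 6000 (certain)

Bid A ($91,400)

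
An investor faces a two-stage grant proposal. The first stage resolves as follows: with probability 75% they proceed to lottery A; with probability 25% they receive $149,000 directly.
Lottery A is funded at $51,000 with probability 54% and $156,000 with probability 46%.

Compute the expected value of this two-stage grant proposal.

EV(A) = 0.54 × 51000 + 0.46 × 156000 = 27540 + 71760 = 99300
Branch B: 149000 (certain)
Overall = 0.75 × 99300 + 0.25 × 149000 = 74475 + 37250 = 111725

$111,725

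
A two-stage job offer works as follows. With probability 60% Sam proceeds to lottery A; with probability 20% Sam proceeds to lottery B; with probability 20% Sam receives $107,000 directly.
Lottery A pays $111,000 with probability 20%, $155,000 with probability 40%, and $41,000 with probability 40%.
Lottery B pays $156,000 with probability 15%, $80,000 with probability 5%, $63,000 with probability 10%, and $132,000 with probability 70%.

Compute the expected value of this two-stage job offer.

$106,980

EV(A) = 0.2 × 111000 + 0.4 × 155000 + 0.4 × 41000 = 22200 + 62000 + 16400 = 100600
EV(B) = 0.15 × 156000 + 0.05 × 80000 + 0.1 × 63000 + 0.7 × 132000 = 23400 + 4000 + 6300 + 92400 = 126100
Branch C: 107000 (certain)
Overall = 0.6 × 100600 + 0.2 × 126100 + 0.2 × 107000 = 60360 + 25220 + 21400 = 106980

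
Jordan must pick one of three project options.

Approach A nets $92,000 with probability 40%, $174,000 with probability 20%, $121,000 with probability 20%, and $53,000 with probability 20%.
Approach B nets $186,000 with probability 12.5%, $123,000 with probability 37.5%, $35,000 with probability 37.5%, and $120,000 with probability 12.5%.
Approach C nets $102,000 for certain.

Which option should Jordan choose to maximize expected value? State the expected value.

Approach A ($106,400)

Approach A = 0.4 × 92000 + 0.2 × 174000 + 0.2 × 121000 + 0.2 × 53000 = 36800 + 34800 + 24200 + 10600 = 106400
Approach B = 0.125 × 186000 + 0.375 × 123000 + 0.375 × 35000 + 0.125 × 120000 = 23250 + 46125 + 13125 + 15000 = 97500
Approach C: 102000 (certain)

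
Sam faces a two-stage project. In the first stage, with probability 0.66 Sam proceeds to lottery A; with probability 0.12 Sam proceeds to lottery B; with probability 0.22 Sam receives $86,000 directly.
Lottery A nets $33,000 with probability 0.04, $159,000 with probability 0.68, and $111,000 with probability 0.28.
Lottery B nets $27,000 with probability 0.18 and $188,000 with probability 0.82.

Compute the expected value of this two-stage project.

$130,745.60

EV(A) = 0.04 × 33000 + 0.68 × 159000 + 0.28 × 111000 = 1320 + 108120 + 31080 = 140520
EV(B) = 0.18 × 27000 + 0.82 × 188000 = 4860 + 154160 = 159020
Branch C: 86000 (certain)
Overall = 0.66 × 140520 + 0.12 × 159020 + 0.22 × 86000 = 92743.2 + 19082.4 + 18920 = 130745.6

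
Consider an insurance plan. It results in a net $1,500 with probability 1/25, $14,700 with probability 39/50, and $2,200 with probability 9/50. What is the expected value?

EV = 1/25 × 1500 + 39/50 × 14700 + 9/50 × 2200 = 60 + 11466 + 396 = 11922

$11,922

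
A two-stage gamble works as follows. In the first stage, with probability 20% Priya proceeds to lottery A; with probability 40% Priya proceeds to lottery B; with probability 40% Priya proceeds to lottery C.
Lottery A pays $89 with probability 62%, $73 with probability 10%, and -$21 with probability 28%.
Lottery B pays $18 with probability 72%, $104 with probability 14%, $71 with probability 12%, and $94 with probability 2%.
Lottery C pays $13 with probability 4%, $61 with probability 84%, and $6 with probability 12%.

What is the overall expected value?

$47.48

EV(A) = 0.62 × 89 + 0.1 × 73 + 0.28 × (-21) = 55.18 + 7.3 − 5.88 = 56.6
EV(B) = 0.72 × 18 + 0.14 × 104 + 0.12 × 71 + 0.02 × 94 = 12.96 + 14.56 + 8.52 + 1.88 = 37.92
EV(C) = 0.04 × 13 + 0.84 × 61 + 0.12 × 6 = 0.52 + 51.24 + 0.72 = 52.48
Overall = 0.2 × 56.6 + 0.4 × 37.92 + 0.4 × 52.48 = 11.32 + 15.168 + 20.992 = 47.48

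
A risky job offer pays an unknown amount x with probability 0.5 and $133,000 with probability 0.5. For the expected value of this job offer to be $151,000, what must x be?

0.5·x + 0.5·133000 = 151000
0.5·x = 151000 − 66500 = 84500
x = 84500 / 0.5 = 169000

x = $169,000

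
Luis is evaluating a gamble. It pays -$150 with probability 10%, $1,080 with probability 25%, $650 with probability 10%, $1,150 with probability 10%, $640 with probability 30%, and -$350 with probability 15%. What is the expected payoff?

$574.50

EV = 0.1 × (-150) + 0.25 × 1080 + 0.1 × 650 + 0.1 × 1150 + 0.3 × 640 + 0.15 × (-350) = -15 + 270 + 65 + 115 + 192 − 52.5 = 574.5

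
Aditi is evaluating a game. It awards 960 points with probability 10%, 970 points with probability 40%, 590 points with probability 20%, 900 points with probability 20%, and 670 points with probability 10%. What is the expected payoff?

EV = 0.1 × 960 + 0.4 × 970 + 0.2 × 590 + 0.2 × 900 + 0.1 × 670 = 96 + 388 + 118 + 180 + 67 = 849

849 points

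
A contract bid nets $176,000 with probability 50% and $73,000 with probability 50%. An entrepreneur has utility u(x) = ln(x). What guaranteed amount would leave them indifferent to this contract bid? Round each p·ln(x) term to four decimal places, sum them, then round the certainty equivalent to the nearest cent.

E[u] = 0.5·ln(176000) + 0.5·ln(73000) = 6.0391 + 5.5991 = 11.6382
CE = e^11.6382 ≈ 113345.96

$113,345.96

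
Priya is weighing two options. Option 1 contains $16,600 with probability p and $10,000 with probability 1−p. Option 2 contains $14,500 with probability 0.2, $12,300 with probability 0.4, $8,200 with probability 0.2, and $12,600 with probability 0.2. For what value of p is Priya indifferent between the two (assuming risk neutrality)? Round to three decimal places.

EV(Option 2) = 0.2 × 14500 + 0.4 × 12300 + 0.2 × 8200 + 0.2 × 12600 = 2900 + 4920 + 1640 + 2520 = 11980
p·16600 + (1−p)·10000 = 11980
6600p + 10000 = 11980
p = (11980 − 10000) / 6600

p = 0.300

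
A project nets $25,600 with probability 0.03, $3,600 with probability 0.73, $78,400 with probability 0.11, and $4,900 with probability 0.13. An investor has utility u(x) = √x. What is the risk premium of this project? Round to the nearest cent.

$4,824.75

E[u] = 0.03·√25600 + 0.73·√3600 + 0.11·√78400 + 0.13·√4900 = 0.03·160 + 0.73·60 + 0.11·280 + 0.13·70 = 88.5
CE = (88.5)² = 7832.25
Risk premium = EV − CE = 12657 − 7832.25 = 4824.75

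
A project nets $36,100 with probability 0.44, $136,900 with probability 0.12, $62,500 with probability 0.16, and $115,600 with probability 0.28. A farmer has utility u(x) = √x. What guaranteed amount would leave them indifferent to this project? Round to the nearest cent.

$69,274.24

E[u] = 0.44·√36100 + 0.12·√136900 + 0.16·√62500 + 0.28·√115600 = 0.44·190 + 0.12·370 + 0.16·250 + 0.28·340 = 263.2
CE = (263.2)² = 69274.24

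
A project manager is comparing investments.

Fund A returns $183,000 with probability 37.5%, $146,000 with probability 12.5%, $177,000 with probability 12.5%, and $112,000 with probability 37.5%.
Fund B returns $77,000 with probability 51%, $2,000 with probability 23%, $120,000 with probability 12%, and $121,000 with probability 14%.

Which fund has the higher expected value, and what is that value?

Fund A ($151,000)

Fund A = 0.375 × 183000 + 0.125 × 146000 + 0.125 × 177000 + 0.375 × 112000 = 68625 + 18250 + 22125 + 42000 = 151000
Fund B = 0.51 × 77000 + 0.23 × 2000 + 0.12 × 120000 + 0.14 × 121000 = 39270 + 460 + 14400 + 16940 = 71070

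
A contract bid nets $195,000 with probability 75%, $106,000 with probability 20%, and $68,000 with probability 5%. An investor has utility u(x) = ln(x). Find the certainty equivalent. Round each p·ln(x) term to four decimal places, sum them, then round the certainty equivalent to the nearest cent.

E[u] = 0.75·ln(195000) + 0.2·ln(106000) + 0.05·ln(68000) = 9.1356 + 2.3142 + 0.5564 = 12.0062
CE = e^12.0062 ≈ 163767.01

$163,767.01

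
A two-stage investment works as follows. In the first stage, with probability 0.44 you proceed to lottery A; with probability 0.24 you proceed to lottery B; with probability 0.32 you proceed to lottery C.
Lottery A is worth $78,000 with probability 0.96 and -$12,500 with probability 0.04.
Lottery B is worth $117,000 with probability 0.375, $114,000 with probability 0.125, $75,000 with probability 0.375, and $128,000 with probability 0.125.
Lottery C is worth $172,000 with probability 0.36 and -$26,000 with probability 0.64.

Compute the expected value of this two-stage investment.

$71,756.80

EV(A) = 0.96 × 78000 + 0.04 × (-12500) = 74880 − 500 = 74380
EV(B) = 0.375 × 117000 + 0.125 × 114000 + 0.375 × 75000 + 0.125 × 128000 = 43875 + 14250 + 28125 + 16000 = 102250
EV(C) = 0.36 × 172000 + 0.64 × (-26000) = 61920 − 16640 = 45280
Overall = 0.44 × 74380 + 0.24 × 102250 + 0.32 × 45280 = 32727.2 + 24540 + 14489.6 = 71756.8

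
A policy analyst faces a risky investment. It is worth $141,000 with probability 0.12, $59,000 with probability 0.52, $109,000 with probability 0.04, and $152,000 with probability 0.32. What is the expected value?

EV = 0.12 × 141000 + 0.52 × 59000 + 0.04 × 109000 + 0.32 × 152000 = 16920 + 30680 + 4360 + 48640 = 100600

$100,600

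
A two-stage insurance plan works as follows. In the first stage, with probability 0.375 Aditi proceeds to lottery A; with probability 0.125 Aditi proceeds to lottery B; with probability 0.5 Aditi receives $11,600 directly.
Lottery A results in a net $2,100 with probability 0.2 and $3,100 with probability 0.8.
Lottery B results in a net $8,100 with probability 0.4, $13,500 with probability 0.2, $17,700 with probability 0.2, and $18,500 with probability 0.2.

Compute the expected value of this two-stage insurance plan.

EV(A) = 0.2 × 2100 + 0.8 × 3100 = 420 + 2480 = 2900
EV(B) = 0.4 × 8100 + 0.2 × 13500 + 0.2 × 17700 + 0.2 × 18500 = 3240 + 2700 + 3540 + 3700 = 13180
Branch C: 11600 (certain)
Overall = 0.375 × 2900 + 0.125 × 13180 + 0.5 × 11600 = 1087.5 + 1647.5 + 5800 = 8535

$8,535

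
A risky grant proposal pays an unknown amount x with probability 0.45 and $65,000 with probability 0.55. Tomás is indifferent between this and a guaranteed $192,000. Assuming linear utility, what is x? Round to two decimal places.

x = $347,222.22

0.45·x + 0.55·65000 = 192000
0.45·x = 192000 − 35750 = 156250
x = 156250 / 0.45 = 347222.2222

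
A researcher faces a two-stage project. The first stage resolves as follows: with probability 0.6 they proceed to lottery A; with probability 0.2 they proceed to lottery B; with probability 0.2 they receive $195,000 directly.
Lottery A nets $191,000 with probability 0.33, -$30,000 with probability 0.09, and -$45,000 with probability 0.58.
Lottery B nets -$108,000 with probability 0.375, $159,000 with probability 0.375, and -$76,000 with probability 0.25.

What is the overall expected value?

$59,563

EV(A) = 0.33 × 191000 + 0.09 × (-30000) + 0.58 × (-45000) = 63030 − 2700 − 26100 = 34230
EV(B) = 0.375 × (-108000) + 0.375 × 159000 + 0.25 × (-76000) = -40500 + 59625 − 19000 = 125
Branch C: 195000 (certain)
Overall = 0.6 × 34230 + 0.2 × 125 + 0.2 × 195000 = 20538 + 25 + 39000 = 59563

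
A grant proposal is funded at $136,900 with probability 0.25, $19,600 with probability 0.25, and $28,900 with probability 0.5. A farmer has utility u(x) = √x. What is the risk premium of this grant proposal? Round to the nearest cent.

$8,418.75

E[u] = 0.25·√136900 + 0.25·√19600 + 0.5·√28900 = 0.25·370 + 0.25·140 + 0.5·170 = 212.5
CE = (212.5)² = 45156.25
Risk premium = EV − CE = 53575 − 45156.25 = 8418.75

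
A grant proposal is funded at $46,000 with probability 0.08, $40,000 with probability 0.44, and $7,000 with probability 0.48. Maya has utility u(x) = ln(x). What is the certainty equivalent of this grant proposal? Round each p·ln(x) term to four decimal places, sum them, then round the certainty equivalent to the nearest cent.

$17,521.78

E[u] = 0.08·ln(46000) + 0.44·ln(40000) + 0.48·ln(7000) = 0.8589 + 4.6625 + 4.2498 = 9.7712
CE = e^9.7712 ≈ 17521.78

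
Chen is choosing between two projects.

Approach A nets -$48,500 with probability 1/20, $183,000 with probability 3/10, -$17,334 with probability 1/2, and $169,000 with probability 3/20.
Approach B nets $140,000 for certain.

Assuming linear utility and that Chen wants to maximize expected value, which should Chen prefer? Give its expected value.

Approach B ($140,000)

Approach A = 1/20 × (-48500) + 3/10 × 183000 + 1/2 × (-17334) + 3/20 × 169000 = -2425 + 54900 − 8667 + 25350 = 69158
Approach B: 140000 (certain)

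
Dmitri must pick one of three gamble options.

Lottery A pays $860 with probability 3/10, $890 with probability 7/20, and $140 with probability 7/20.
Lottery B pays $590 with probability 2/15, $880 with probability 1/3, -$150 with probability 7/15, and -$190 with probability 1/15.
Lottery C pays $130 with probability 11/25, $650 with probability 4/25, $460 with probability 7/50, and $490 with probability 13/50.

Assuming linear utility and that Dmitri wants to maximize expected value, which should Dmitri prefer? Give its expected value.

Lottery A = 3/10 × 860 + 7/20 × 890 + 7/20 × 140 = 258 + 311.5 + 49 = 618.5
Lottery B = 2/15 × 590 + 1/3 × 880 + 7/15 × (-150) + 1/15 × (-190) = 78.6667 + 293.3333 − 70 − 12.6667 = 289.3333
Lottery C = 11/25 × 130 + 4/25 × 650 + 7/50 × 460 + 13/50 × 490 = 57.2 + 104 + 64.4 + 127.4 = 353

Lottery A ($618.50)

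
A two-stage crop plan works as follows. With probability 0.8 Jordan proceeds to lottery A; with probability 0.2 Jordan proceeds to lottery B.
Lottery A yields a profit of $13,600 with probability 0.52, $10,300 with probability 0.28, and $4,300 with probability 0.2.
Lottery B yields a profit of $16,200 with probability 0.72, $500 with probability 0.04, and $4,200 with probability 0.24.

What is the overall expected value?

EV(A) = 0.52 × 13600 + 0.28 × 10300 + 0.2 × 4300 = 7072 + 2884 + 860 = 10816
EV(B) = 0.72 × 16200 + 0.04 × 500 + 0.24 × 4200 = 11664 + 20 + 1008 = 12692
Overall = 0.8 × 10816 + 0.2 × 12692 = 8652.8 + 2538.4 = 11191.2

$11,191.20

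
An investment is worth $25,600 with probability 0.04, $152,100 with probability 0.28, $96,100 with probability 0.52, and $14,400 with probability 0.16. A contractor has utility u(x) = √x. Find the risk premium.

E[u] = 0.04·√25600 + 0.28·√152100 + 0.52·√96100 + 0.16·√14400 = 0.04·160 + 0.28·390 + 0.52·310 + 0.16·120 = 296
CE = (296)² = 87616
Risk premium = EV − CE = 95888 − 87616 = 8272

$8,272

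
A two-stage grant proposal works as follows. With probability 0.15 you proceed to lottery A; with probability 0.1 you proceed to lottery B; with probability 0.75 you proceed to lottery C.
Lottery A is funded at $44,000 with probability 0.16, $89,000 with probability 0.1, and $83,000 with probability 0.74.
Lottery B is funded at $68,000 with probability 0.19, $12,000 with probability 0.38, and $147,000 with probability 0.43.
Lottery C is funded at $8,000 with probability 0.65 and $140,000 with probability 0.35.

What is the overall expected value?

$60,323

EV(A) = 0.16 × 44000 + 0.1 × 89000 + 0.74 × 83000 = 7040 + 8900 + 61420 = 77360
EV(B) = 0.19 × 68000 + 0.38 × 12000 + 0.43 × 147000 = 12920 + 4560 + 63210 = 80690
EV(C) = 0.65 × 8000 + 0.35 × 140000 = 5200 + 49000 = 54200
Overall = 0.15 × 77360 + 0.1 × 80690 + 0.75 × 54200 = 11604 + 8069 + 40650 = 60323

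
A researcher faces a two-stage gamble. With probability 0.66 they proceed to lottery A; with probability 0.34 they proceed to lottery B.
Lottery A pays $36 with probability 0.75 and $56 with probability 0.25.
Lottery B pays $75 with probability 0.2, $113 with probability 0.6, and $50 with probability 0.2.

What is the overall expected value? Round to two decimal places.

EV(A) = 0.75 × 36 + 0.25 × 56 = 27 + 14 = 41
EV(B) = 0.2 × 75 + 0.6 × 113 + 0.2 × 50 = 15 + 67.8 + 10 = 92.8
Overall = 0.66 × 41 + 0.34 × 92.8 = 27.06 + 31.552 = 58.612

$58.61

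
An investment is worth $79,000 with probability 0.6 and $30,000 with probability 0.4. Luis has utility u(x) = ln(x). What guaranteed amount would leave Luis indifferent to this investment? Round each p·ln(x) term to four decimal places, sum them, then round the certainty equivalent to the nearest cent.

$53,631.94

E[u] = 0.6·ln(79000) + 0.4·ln(30000) = 6.7663 + 4.1236 = 10.8899
CE = e^10.8899 ≈ 53631.94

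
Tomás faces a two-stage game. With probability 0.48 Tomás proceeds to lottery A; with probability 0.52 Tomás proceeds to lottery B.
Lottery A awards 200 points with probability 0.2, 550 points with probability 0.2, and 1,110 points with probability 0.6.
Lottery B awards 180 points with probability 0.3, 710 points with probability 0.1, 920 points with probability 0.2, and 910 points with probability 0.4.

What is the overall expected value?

741.64 points

EV(A) = 0.2 × 200 + 0.2 × 550 + 0.6 × 1110 = 40 + 110 + 666 = 816
EV(B) = 0.3 × 180 + 0.1 × 710 + 0.2 × 920 + 0.4 × 910 = 54 + 71 + 184 + 364 = 673
Overall = 0.48 × 816 + 0.52 × 673 = 391.68 + 349.96 = 741.64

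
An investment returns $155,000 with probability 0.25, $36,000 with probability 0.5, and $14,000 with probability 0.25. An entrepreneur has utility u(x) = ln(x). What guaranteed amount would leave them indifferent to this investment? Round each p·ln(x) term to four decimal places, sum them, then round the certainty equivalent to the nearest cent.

E[u] = 0.25·ln(155000) + 0.5·ln(36000) + 0.25·ln(14000) = 2.9878 + 5.2456 + 2.3867 = 10.6201
CE = e^10.6201 ≈ 40949.71

$40,949.71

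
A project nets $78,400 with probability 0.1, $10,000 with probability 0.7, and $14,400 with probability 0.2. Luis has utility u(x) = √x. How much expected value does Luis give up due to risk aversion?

E[u] = 0.1·√78400 + 0.7·√10000 + 0.2·√14400 = 0.1·280 + 0.7·100 + 0.2·120 = 122
CE = (122)² = 14884
Risk premium = EV − CE = 17720 − 14884 = 2836

$2,836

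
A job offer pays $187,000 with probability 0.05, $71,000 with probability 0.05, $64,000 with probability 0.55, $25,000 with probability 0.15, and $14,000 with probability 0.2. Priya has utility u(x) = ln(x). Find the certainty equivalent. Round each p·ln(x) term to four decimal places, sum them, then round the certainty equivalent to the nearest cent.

E[u] = 0.05·ln(187000) + 0.05·ln(71000) + 0.55·ln(64000) + 0.15·ln(25000) + 0.2·ln(14000) = 0.6069 + 0.5585 + 6.0867 + 1.5190 + 1.9094 = 10.6805
CE = e^10.6805 ≈ 43499.29

$43,499.29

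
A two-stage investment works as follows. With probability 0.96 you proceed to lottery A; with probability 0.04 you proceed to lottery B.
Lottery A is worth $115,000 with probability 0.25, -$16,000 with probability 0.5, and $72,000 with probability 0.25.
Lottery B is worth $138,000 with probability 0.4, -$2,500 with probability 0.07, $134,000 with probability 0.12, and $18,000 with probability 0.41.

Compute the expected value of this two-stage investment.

EV(A) = 0.25 × 115000 + 0.5 × (-16000) + 0.25 × 72000 = 28750 − 8000 + 18000 = 38750
EV(B) = 0.4 × 138000 + 0.07 × (-2500) + 0.12 × 134000 + 0.41 × 18000 = 55200 − 175 + 16080 + 7380 = 78485
Overall = 0.96 × 38750 + 0.04 × 78485 = 37200 + 3139.4 = 40339.4

$40,339.40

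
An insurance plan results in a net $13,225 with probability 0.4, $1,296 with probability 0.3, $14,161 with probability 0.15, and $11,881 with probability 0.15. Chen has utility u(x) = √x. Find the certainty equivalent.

E[u] = 0.4·√13225 + 0.3·√1296 + 0.15·√14161 + 0.15·√11881 = 0.4·115 + 0.3·36 + 0.15·119 + 0.15·109 = 91
CE = (91)² = 8281

$8,281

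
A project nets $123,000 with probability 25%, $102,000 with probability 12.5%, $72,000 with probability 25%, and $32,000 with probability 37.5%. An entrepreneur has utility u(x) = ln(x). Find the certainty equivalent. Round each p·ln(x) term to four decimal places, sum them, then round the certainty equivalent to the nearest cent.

$63,436.84

E[u] = 0.25·ln(123000) + 0.125·ln(102000) + 0.25·ln(72000) + 0.375·ln(32000) = 2.9300 + 1.4416 + 2.7961 + 3.8901 = 11.0578
CE = e^11.0578 ≈ 63436.84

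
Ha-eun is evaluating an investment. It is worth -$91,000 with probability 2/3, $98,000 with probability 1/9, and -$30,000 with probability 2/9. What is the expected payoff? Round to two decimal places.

-$56,444.44

EV = 2/3 × (-91000) + 1/9 × 98000 + 2/9 × (-30000) = -60666.6667 + 10888.8889 − 6666.6667 = -56444.4444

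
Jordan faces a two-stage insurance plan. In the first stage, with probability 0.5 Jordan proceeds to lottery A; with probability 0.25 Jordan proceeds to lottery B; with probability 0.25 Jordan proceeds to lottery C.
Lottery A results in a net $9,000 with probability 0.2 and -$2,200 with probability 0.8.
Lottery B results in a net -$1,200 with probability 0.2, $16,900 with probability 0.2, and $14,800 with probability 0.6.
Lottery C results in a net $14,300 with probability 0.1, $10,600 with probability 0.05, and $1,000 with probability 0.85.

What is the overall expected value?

EV(A) = 0.2 × 9000 + 0.8 × (-2200) = 1800 − 1760 = 40
EV(B) = 0.2 × (-1200) + 0.2 × 16900 + 0.6 × 14800 = -240 + 3380 + 8880 = 12020
EV(C) = 0.1 × 14300 + 0.05 × 10600 + 0.85 × 1000 = 1430 + 530 + 850 = 2810
Overall = 0.5 × 40 + 0.25 × 12020 + 0.25 × 2810 = 20 + 3005 + 702.5 = 3727.5

$3,727.50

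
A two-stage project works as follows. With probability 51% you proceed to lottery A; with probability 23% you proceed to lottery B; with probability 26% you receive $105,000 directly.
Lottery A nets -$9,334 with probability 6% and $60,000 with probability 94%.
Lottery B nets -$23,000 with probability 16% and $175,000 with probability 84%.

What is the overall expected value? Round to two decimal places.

$88,741.98

EV(A) = 0.06 × (-9334) + 0.94 × 60000 = -560.04 + 56400 = 55839.96
EV(B) = 0.16 × (-23000) + 0.84 × 175000 = -3680 + 147000 = 143320
Branch C: 105000 (certain)
Overall = 0.51 × 55839.96 + 0.23 × 143320 + 0.26 × 105000 = 28478.3796 + 32963.6 + 27300 = 88741.9796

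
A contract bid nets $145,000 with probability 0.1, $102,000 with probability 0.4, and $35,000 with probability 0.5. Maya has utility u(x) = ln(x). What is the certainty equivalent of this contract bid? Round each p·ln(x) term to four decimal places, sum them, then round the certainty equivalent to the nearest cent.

$61,889.14

E[u] = 0.1·ln(145000) + 0.4·ln(102000) + 0.5·ln(35000) = 1.1884 + 4.6131 + 5.2316 = 11.0331
CE = e^11.0331 ≈ 61889.14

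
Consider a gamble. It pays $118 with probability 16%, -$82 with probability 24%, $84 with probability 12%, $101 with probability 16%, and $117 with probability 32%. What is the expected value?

$62.88

EV = 0.16 × 118 + 0.24 × (-82) + 0.12 × 84 + 0.16 × 101 + 0.32 × 117 = 18.88 − 19.68 + 10.08 + 16.16 + 37.44 = 62.88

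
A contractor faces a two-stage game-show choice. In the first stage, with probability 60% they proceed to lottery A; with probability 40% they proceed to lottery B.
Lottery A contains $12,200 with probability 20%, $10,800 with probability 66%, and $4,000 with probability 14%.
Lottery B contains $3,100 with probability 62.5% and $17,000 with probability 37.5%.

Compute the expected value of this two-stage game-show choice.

EV(A) = 0.2 × 12200 + 0.66 × 10800 + 0.14 × 4000 = 2440 + 7128 + 560 = 10128
EV(B) = 0.625 × 3100 + 0.375 × 17000 = 1937.5 + 6375 = 8312.5
Overall = 0.6 × 10128 + 0.4 × 8312.5 = 6076.8 + 3325 = 9401.8

$9,401.80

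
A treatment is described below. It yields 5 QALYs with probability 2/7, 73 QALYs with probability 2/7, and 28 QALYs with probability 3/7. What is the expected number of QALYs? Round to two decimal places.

34.29 QALYs

EV = 2/7 × 5 + 2/7 × 73 + 3/7 × 28 = 1.4286 + 20.8571 + 12 = 34.2857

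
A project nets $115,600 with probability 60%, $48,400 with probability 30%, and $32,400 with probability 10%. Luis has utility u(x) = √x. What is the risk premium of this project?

E[u] = 0.6·√115600 + 0.3·√48400 + 0.1·√32400 = 0.6·340 + 0.3·220 + 0.1·180 = 288
CE = (288)² = 82944
Risk premium = EV − CE = 87120 − 82944 = 4176

$4,176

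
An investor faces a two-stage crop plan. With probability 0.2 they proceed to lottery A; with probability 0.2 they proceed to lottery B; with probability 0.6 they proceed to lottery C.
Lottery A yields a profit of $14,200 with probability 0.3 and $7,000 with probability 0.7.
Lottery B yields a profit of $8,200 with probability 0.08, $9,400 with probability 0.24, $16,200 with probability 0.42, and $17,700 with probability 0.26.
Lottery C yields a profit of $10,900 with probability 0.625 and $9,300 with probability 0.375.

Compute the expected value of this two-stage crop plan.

EV(A) = 0.3 × 14200 + 0.7 × 7000 = 4260 + 4900 = 9160
EV(B) = 0.08 × 8200 + 0.24 × 9400 + 0.42 × 16200 + 0.26 × 17700 = 656 + 2256 + 6804 + 4602 = 14318
EV(C) = 0.625 × 10900 + 0.375 × 9300 = 6812.5 + 3487.5 = 10300
Overall = 0.2 × 9160 + 0.2 × 14318 + 0.6 × 10300 = 1832 + 2863.6 + 6180 = 10875.6

$10,875.60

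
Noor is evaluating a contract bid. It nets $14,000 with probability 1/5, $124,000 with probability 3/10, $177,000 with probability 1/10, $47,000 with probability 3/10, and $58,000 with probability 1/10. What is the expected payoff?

EV = 1/5 × 14000 + 3/10 × 124000 + 1/10 × 177000 + 3/10 × 47000 + 1/10 × 58000 = 2800 + 37200 + 17700 + 14100 + 5800 = 77600

$77,600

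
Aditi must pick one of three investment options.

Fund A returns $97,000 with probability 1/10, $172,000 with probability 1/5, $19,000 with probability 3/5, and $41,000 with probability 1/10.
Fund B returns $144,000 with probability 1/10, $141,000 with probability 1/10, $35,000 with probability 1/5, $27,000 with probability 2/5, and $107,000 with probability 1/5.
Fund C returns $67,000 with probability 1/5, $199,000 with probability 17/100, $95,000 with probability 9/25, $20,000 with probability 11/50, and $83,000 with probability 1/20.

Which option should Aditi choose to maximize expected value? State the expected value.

Fund A = 1/10 × 97000 + 1/5 × 172000 + 3/5 × 19000 + 1/10 × 41000 = 9700 + 34400 + 11400 + 4100 = 59600
Fund B = 1/10 × 144000 + 1/10 × 141000 + 1/5 × 35000 + 2/5 × 27000 + 1/5 × 107000 = 14400 + 14100 + 7000 + 10800 + 21400 = 67700
Fund C = 1/5 × 67000 + 17/100 × 199000 + 9/25 × 95000 + 11/50 × 20000 + 1/20 × 83000 = 13400 + 33830 + 34200 + 4400 + 4150 = 89980

Fund C ($89,980)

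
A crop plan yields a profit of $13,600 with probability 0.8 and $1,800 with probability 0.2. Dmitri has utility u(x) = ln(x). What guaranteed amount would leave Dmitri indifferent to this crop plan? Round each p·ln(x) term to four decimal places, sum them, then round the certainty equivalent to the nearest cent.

$9,076.10

E[u] = 0.8·ln(13600) + 0.2·ln(1800) = 7.6143 + 1.4991 = 9.1134
CE = e^9.1134 ≈ 9076.10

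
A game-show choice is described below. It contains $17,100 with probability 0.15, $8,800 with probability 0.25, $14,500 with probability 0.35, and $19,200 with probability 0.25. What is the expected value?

EV = 0.15 × 17100 + 0.25 × 8800 + 0.35 × 14500 + 0.25 × 19200 = 2565 + 2200 + 5075 + 4800 = 14640

$14,640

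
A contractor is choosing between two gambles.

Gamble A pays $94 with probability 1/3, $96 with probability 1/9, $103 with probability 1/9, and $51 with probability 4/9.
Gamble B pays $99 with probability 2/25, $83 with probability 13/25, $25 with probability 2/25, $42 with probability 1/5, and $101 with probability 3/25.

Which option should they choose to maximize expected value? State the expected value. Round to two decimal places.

Gamble A ($76.11)

Gamble A = 1/3 × 94 + 1/9 × 96 + 1/9 × 103 + 4/9 × 51 = 31.3333 + 10.6667 + 11.4444 + 22.6667 = 76.1111
Gamble B = 2/25 × 99 + 13/25 × 83 + 2/25 × 25 + 1/5 × 42 + 3/25 × 101 = 7.92 + 43.16 + 2 + 8.4 + 12.12 = 73.6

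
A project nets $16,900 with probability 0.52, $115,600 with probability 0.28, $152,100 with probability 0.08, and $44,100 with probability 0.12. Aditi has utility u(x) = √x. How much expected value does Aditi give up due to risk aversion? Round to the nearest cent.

E[u] = 0.52·√16900 + 0.28·√115600 + 0.08·√152100 + 0.12·√44100 = 0.52·130 + 0.28·340 + 0.08·390 + 0.12·210 = 219.2
CE = (219.2)² = 48048.64
Risk premium = EV − CE = 58616 − 48048.64 = 10567.36

$10,567.36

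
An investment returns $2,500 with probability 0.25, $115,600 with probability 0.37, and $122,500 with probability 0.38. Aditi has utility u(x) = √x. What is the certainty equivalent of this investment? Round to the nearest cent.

E[u] = 0.25·√2500 + 0.37·√115600 + 0.38·√122500 = 0.25·50 + 0.37·340 + 0.38·350 = 271.3
CE = (271.3)² = 73603.69

$73,603.69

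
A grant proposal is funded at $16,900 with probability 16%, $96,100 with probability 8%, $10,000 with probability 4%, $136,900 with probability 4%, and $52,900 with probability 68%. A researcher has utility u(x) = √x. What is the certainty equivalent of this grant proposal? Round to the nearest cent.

$48,752.64

E[u] = 0.16·√16900 + 0.08·√96100 + 0.04·√10000 + 0.04·√136900 + 0.68·√52900 = 0.16·130 + 0.08·310 + 0.04·100 + 0.04·370 + 0.68·230 = 220.8
CE = (220.8)² = 48752.64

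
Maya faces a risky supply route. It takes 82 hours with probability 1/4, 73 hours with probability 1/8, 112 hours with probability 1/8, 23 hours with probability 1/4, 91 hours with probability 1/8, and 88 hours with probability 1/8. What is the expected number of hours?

71.75 hours

EV = 1/4 × 82 + 1/8 × 73 + 1/8 × 112 + 1/4 × 23 + 1/8 × 91 + 1/8 × 88 = 20.5 + 9.125 + 14 + 5.75 + 11.375 + 11 = 71.75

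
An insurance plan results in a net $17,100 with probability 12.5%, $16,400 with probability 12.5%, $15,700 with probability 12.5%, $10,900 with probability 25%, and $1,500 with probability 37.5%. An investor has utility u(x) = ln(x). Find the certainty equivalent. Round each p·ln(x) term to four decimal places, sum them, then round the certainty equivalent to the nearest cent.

E[u] = 0.125·ln(17100) + 0.125·ln(16400) + 0.125·ln(15700) + 0.25·ln(10900) + 0.375·ln(1500) = 1.2184 + 1.2131 + 1.2077 + 2.3241 + 2.7425 = 8.7058
CE = e^8.7058 ≈ 6037.83

$6,037.83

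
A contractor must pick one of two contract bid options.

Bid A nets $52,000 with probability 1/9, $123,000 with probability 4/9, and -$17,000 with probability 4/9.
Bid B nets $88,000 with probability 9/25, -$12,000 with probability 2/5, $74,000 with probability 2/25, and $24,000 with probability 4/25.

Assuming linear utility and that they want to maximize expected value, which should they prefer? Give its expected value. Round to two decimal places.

Bid A ($52,888.89)

Bid A = 1/9 × 52000 + 4/9 × 123000 + 4/9 × (-17000) = 5777.7778 + 54666.6667 − 7555.5556 = 52888.8889
Bid B = 9/25 × 88000 + 2/5 × (-12000) + 2/25 × 74000 + 4/25 × 24000 = 31680 − 4800 + 5920 + 3840 = 36640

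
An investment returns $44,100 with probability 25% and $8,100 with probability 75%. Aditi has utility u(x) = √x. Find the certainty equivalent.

$14,400

E[u] = 0.25·√44100 + 0.75·√8100 = 0.25·210 + 0.75·90 = 120
CE = (120)² = 14400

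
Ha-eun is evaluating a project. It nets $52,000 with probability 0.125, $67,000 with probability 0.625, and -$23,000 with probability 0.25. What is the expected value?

EV = 0.125 × 52000 + 0.625 × 67000 + 0.25 × (-23000) = 6500 + 41875 − 5750 = 42625

$42,625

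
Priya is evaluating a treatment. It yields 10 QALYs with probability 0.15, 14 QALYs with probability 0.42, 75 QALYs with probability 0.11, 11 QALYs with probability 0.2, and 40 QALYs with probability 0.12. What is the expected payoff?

22.63 QALYs

EV = 0.15 × 10 + 0.42 × 14 + 0.11 × 75 + 0.2 × 11 + 0.12 × 40 = 1.5 + 5.88 + 8.25 + 2.2 + 4.8 = 22.63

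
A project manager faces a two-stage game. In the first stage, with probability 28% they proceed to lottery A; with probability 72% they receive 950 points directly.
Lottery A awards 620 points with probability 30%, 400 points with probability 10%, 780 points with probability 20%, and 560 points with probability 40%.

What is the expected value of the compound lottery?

853.68 points

EV(A) = 0.3 × 620 + 0.1 × 400 + 0.2 × 780 + 0.4 × 560 = 186 + 40 + 156 + 224 = 606
Branch B: 950 (certain)
Overall = 0.28 × 606 + 0.72 × 950 = 169.68 + 684 = 853.68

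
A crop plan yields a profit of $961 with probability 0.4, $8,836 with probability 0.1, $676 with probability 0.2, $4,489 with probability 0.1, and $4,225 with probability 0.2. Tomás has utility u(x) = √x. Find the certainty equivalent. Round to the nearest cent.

E[u] = 0.4·√961 + 0.1·√8836 + 0.2·√676 + 0.1·√4489 + 0.2·√4225 = 0.4·31 + 0.1·94 + 0.2·26 + 0.1·67 + 0.2·65 = 46.7
CE = (46.7)² = 2180.89

$2,180.89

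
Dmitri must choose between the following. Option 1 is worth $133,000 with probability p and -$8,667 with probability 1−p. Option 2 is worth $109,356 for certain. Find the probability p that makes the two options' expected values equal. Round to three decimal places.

p·133000 + (1−p)·(-8667) = 109356
141667p − 8667 = 109356
p = (109356 + 8667) / 141667

p = 0.833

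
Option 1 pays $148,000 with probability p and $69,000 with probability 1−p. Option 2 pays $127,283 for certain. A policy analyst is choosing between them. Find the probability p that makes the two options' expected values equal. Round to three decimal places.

p = 0.738

p·148000 + (1−p)·69000 = 127283
79000p + 69000 = 127283
p = (127283 − 69000) / 79000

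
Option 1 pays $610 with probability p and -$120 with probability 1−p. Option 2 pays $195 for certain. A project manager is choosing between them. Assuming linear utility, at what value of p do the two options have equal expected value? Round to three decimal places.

p·610 + (1−p)·(-120) = 195
730p − 120 = 195
p = (195 + 120) / 730

p = 0.432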